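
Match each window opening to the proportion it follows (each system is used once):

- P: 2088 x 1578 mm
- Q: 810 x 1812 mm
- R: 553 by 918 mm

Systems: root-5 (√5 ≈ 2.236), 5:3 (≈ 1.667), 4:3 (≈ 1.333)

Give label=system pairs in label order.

Ratios: P ≈ 1.323; Q ≈ 2.237; R ≈ 1.660.
Targets: root-5 ≈ 2.236; 5:3 ≈ 1.667; 4:3 ≈ 1.333.

P=4:3, Q=root-5, R=5:3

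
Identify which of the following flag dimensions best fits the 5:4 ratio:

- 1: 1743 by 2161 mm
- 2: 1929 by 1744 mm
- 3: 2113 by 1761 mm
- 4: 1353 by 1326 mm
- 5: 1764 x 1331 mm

1

Ratios (long/short): 1 ≈ 1.240; 2 ≈ 1.106; 3 ≈ 1.200; 4 ≈ 1.020; 5 ≈ 1.325.
5:4 ≈ 1.250; option 1 is nearest (Δ 0.010).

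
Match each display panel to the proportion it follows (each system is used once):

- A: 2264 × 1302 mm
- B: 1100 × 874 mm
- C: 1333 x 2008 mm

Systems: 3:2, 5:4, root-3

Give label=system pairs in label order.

A=root-3, B=5:4, C=3:2

Ratios: A ≈ 1.739; B ≈ 1.259; C ≈ 1.506.
Targets: 3:2 ≈ 1.500; 5:4 ≈ 1.250; root-3 ≈ 1.732.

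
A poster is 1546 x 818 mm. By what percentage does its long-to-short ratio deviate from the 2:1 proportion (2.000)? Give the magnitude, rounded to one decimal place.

5.5%

Ratio = 1546 / 818 ≈ 1.8900.
Ideal 2:1 = 2.0000. |1.8900 − 2.0000| / 2.0000 ≈ 5.50% → 5.5%.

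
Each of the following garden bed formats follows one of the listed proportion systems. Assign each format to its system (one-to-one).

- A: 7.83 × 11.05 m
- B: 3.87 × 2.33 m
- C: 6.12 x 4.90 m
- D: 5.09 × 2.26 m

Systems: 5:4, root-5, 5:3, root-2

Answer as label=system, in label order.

A=root-2, B=5:3, C=5:4, D=root-5

A = 11.05/7.83 ≈ 1.411 → root-2 (1.414)
B = 3.87/2.33 ≈ 1.661 → 5:3 (1.667)
C = 6.12/4.90 ≈ 1.249 → 5:4 (1.250)
D = 5.09/2.26 ≈ 2.252 → root-5 (2.236)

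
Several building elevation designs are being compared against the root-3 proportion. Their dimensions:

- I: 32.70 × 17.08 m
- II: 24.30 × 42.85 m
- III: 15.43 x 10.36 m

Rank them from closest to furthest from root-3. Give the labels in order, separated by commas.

Ratios: I = 32.70 / 17.08 ≈ 1.915; II = 42.85 / 24.30 ≈ 1.763; III = 15.43 / 10.36 ≈ 1.489.
|Δ from 1.732|: I 0.183; II 0.031; III 0.243.

II, I, III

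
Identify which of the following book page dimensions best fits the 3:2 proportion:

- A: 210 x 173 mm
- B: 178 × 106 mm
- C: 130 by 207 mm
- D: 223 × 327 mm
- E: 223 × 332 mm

E

Ratios (long/short): A ≈ 1.214; B ≈ 1.679; C ≈ 1.592; D ≈ 1.466; E ≈ 1.489.
3:2 ≈ 1.500; option E is nearest (Δ 0.011).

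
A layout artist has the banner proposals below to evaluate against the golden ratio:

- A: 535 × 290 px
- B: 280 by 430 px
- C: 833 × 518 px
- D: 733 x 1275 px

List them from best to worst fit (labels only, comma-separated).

Ratios: A = 535 / 290 ≈ 1.845; B = 430 / 280 ≈ 1.536; C = 833 / 518 ≈ 1.608; D = 1275 / 733 ≈ 1.739.
|Δ from 1.618|: A 0.227; B 0.082; C 0.010; D 0.121.

C, B, D, A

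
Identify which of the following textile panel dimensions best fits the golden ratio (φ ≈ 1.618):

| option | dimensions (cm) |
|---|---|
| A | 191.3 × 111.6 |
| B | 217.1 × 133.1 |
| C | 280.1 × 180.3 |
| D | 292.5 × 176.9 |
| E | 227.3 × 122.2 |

B

Ratios (long/short): A ≈ 1.714; B ≈ 1.631; C ≈ 1.554; D ≈ 1.653; E ≈ 1.860.
golden ratio ≈ 1.618; option B is nearest (Δ 0.013).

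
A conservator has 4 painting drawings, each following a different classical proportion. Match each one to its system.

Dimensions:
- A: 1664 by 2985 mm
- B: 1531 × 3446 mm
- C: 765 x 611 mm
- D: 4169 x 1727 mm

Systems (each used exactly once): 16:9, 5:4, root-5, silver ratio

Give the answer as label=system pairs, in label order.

A=16:9, B=root-5, C=5:4, D=silver ratio

A = 2985/1664 ≈ 1.794 → 16:9 (1.778)
B = 3446/1531 ≈ 2.251 → root-5 (2.236)
C = 765/611 ≈ 1.252 → 5:4 (1.250)
D = 4169/1727 ≈ 2.414 → silver ratio (2.414)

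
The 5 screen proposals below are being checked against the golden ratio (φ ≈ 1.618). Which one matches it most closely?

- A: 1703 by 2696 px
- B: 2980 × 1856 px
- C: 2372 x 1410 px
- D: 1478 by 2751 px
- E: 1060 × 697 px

Ratios (long/short): A ≈ 1.583; B ≈ 1.606; C ≈ 1.682; D ≈ 1.861; E ≈ 1.521.
golden ratio ≈ 1.618; option B is nearest (Δ 0.012).

B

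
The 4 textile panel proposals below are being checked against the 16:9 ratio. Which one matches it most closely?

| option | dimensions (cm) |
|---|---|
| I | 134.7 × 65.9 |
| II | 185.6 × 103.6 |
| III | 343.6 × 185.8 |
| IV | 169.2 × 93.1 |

II

Ratios (long/short): I ≈ 2.044; II ≈ 1.792; III ≈ 1.849; IV ≈ 1.817.
16:9 ≈ 1.778; option II is nearest (Δ 0.014).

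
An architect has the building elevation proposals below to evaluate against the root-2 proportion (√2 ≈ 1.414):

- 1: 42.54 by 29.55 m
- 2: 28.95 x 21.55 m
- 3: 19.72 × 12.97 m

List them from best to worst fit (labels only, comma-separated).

Ratios: 1 = 42.54 / 29.55 ≈ 1.440; 2 = 28.95 / 21.55 ≈ 1.343; 3 = 19.72 / 12.97 ≈ 1.520.
|Δ from 1.414|: 1 0.026; 2 0.071; 3 0.106.

1, 2, 3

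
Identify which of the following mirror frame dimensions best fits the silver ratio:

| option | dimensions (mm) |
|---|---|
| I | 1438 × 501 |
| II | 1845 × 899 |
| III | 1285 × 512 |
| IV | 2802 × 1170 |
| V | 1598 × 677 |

IV

Ratios (long/short): I ≈ 2.870; II ≈ 2.052; III ≈ 2.510; IV ≈ 2.395; V ≈ 2.360.
silver ratio ≈ 2.414; option IV is nearest (Δ 0.019).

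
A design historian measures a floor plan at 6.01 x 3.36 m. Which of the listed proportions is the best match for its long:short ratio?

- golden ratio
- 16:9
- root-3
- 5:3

16:9

6.01/3.36 ≈ 1.789. Nearest candidates are 16:9 (1.778, off by 0.011) and root-3 (1.732, off by 0.057).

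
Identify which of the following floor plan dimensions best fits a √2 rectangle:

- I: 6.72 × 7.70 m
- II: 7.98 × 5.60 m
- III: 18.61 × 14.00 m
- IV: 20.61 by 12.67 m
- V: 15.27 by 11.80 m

II

Ratios (long/short): I ≈ 1.146; II ≈ 1.425; III ≈ 1.329; IV ≈ 1.627; V ≈ 1.294.
root-2 ≈ 1.414; option II is nearest (Δ 0.011).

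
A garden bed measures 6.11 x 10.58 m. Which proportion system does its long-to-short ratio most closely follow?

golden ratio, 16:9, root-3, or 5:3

root-3

10.58/6.11 ≈ 1.732. Nearest candidates are root-3 (1.732, off by 0.000) and 16:9 (1.778, off by 0.046).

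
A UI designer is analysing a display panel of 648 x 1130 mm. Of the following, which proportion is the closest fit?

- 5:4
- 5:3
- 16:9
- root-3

1130/648 ≈ 1.744. Nearest candidates are root-3 (1.732, off by 0.012) and 16:9 (1.778, off by 0.034).

root-3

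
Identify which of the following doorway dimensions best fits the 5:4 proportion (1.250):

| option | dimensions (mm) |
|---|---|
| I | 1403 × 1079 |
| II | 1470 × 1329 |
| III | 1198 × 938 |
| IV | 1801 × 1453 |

IV

Ratios (long/short): I ≈ 1.300; II ≈ 1.106; III ≈ 1.277; IV ≈ 1.240.
5:4 ≈ 1.250; option IV is nearest (Δ 0.010).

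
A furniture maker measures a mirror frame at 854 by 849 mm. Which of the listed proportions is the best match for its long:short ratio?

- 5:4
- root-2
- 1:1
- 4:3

1:1

854/849 ≈ 1.006. Nearest candidates are 1:1 (1.000, off by 0.006) and 5:4 (1.250, off by 0.244).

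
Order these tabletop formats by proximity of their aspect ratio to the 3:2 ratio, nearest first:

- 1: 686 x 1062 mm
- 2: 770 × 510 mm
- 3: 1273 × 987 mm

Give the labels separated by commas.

Ratios: 1 = 1062 / 686 ≈ 1.548; 2 = 770 / 510 ≈ 1.510; 3 = 1273 / 987 ≈ 1.290.
|Δ from 1.500|: 1 0.048; 2 0.010; 3 0.210.

2, 1, 3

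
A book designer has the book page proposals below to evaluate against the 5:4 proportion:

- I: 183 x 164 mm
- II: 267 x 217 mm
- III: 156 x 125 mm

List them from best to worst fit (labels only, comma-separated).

III, II, I

I: 183/164 ≈ 1.116 → |1.116 − 1.250| = 0.134
II: 267/217 ≈ 1.230 → |1.230 − 1.250| = 0.020
III: 156/125 ≈ 1.248 → |1.248 − 1.250| = 0.002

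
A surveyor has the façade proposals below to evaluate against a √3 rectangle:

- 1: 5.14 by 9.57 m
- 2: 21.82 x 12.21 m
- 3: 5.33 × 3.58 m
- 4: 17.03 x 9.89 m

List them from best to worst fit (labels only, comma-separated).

4, 2, 1, 3

Ratios: 1 = 9.57 / 5.14 ≈ 1.862; 2 = 21.82 / 12.21 ≈ 1.787; 3 = 5.33 / 3.58 ≈ 1.489; 4 = 17.03 / 9.89 ≈ 1.722.
|Δ from 1.732|: 1 0.130; 2 0.055; 3 0.243; 4 0.010.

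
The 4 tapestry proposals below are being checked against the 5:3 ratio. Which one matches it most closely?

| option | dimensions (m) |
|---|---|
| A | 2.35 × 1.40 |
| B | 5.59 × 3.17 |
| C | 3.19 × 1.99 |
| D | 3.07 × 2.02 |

Target 5:3 ≈ 1.667.
A: 1.679 (Δ0.012)  B: 1.763 (Δ0.096)  C: 1.603 (Δ0.064)  D: 1.520 (Δ0.147)

A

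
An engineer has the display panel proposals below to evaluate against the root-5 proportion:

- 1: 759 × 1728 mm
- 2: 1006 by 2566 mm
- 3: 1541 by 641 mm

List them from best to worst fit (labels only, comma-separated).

1, 3, 2

Ratios: 1 = 1728 / 759 ≈ 2.277; 2 = 2566 / 1006 ≈ 2.551; 3 = 1541 / 641 ≈ 2.404.
|Δ from 2.236|: 1 0.041; 2 0.315; 3 0.168.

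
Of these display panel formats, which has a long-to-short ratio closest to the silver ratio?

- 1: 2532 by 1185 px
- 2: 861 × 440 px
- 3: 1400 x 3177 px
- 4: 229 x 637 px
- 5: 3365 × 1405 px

5

Ratios (long/short): 1 ≈ 2.137; 2 ≈ 1.957; 3 ≈ 2.269; 4 ≈ 2.782; 5 ≈ 2.395.
silver ratio ≈ 2.414; option 5 is nearest (Δ 0.019).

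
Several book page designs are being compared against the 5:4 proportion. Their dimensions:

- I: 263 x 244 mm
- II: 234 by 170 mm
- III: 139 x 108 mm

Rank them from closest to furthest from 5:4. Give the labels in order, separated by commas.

Ratios: I = 263 / 244 ≈ 1.078; II = 234 / 170 ≈ 1.376; III = 139 / 108 ≈ 1.287.
|Δ from 1.250|: I 0.172; II 0.126; III 0.037.

III, II, I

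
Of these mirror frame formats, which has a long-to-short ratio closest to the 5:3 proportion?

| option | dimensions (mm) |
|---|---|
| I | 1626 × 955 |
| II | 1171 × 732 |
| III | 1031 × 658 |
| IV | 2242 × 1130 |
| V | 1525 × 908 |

Target 5:3 ≈ 1.667.
I: 1.703 (Δ0.036)  II: 1.600 (Δ0.067)  III: 1.567 (Δ0.100)  IV: 1.984 (Δ0.317)  V: 1.680 (Δ0.013)

V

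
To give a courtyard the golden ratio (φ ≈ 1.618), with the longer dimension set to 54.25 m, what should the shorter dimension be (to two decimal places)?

33.53 m

golden ratio ≈ 1.61803.
Shorter side = 54.25 ÷ 1.61803 ≈ 33.5284 → 33.53 m.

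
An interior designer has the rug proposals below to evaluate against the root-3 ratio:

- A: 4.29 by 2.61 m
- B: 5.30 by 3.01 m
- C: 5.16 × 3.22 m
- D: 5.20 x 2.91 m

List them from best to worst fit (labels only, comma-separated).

B, D, A, C

Ratios: A = 4.29 / 2.61 ≈ 1.644; B = 5.30 / 3.01 ≈ 1.761; C = 5.16 / 3.22 ≈ 1.602; D = 5.20 / 2.91 ≈ 1.787.
|Δ from 1.732|: A 0.088; B 0.029; C 0.130; D 0.055.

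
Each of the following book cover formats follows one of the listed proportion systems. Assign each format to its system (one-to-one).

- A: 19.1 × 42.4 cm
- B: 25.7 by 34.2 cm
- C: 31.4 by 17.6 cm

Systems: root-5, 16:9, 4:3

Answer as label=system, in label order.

Ratios: A ≈ 2.220; B ≈ 1.331; C ≈ 1.784.
Targets: root-5 ≈ 2.236; 16:9 ≈ 1.778; 4:3 ≈ 1.333.

A=root-5, B=4:3, C=16:9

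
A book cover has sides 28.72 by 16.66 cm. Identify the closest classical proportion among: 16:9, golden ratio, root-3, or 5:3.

root-3

28.72/16.66 ≈ 1.724. Nearest candidates are root-3 (1.732, off by 0.008) and 16:9 (1.778, off by 0.054).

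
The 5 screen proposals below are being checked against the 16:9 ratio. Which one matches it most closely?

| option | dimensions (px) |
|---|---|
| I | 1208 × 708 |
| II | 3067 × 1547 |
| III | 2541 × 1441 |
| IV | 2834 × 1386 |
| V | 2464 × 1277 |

III

Target 16:9 ≈ 1.778.
I: 1.706 (Δ0.072)  II: 1.983 (Δ0.205)  III: 1.763 (Δ0.015)  IV: 2.045 (Δ0.267)  V: 1.930 (Δ0.152)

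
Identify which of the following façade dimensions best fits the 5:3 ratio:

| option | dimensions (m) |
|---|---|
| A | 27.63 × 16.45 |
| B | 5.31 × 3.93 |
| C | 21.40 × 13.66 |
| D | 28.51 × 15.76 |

A

Target 5:3 ≈ 1.667.
A: 1.680 (Δ0.013)  B: 1.351 (Δ0.316)  C: 1.567 (Δ0.100)  D: 1.809 (Δ0.142)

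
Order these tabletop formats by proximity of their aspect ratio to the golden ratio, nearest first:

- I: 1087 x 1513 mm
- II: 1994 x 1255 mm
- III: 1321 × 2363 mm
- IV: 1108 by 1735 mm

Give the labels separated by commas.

Ratios: I = 1513 / 1087 ≈ 1.392; II = 1994 / 1255 ≈ 1.589; III = 2363 / 1321 ≈ 1.789; IV = 1735 / 1108 ≈ 1.566.
|Δ from 1.618|: I 0.226; II 0.029; III 0.171; IV 0.052.

II, IV, III, I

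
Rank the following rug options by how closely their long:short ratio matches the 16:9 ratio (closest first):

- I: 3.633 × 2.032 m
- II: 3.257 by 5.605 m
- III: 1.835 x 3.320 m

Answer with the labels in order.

Ratios: I = 3.633 / 2.032 ≈ 1.788; II = 5.605 / 3.257 ≈ 1.721; III = 3.320 / 1.835 ≈ 1.809.
|Δ from 1.778|: I 0.010; II 0.057; III 0.031.

I, III, II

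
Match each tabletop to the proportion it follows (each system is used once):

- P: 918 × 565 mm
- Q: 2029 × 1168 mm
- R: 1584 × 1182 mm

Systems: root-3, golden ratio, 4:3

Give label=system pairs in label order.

P=golden ratio, Q=root-3, R=4:3

Ratios: P ≈ 1.625; Q ≈ 1.737; R ≈ 1.340.
Targets: root-3 ≈ 1.732; golden ratio ≈ 1.618; 4:3 ≈ 1.333.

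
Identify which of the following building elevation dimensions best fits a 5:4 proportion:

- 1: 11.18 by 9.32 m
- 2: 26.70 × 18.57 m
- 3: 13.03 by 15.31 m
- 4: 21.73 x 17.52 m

4

Ratios (long/short): 1 ≈ 1.200; 2 ≈ 1.438; 3 ≈ 1.175; 4 ≈ 1.240.
5:4 ≈ 1.250; option 4 is nearest (Δ 0.010).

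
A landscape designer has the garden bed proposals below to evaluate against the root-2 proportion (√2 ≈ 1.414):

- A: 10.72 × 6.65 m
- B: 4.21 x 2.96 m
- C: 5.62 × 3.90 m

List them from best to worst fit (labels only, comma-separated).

B, C, A

Ratios: A = 10.72 / 6.65 ≈ 1.612; B = 4.21 / 2.96 ≈ 1.422; C = 5.62 / 3.90 ≈ 1.441.
|Δ from 1.414|: A 0.198; B 0.008; C 0.027.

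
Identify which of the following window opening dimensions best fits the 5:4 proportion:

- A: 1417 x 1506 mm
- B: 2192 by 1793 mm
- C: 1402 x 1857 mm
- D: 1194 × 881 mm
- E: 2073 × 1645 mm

E

Target 5:4 ≈ 1.250.
A: 1.063 (Δ0.187)  B: 1.223 (Δ0.027)  C: 1.325 (Δ0.075)  D: 1.355 (Δ0.105)  E: 1.260 (Δ0.010)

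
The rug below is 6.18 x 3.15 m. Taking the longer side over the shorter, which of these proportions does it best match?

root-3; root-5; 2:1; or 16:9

2:1

6.18/3.15 ≈ 1.962. Nearest candidates are 2:1 (2.000, off by 0.038) and 16:9 (1.778, off by 0.184).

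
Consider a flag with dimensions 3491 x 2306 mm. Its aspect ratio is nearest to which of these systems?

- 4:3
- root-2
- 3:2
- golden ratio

3:2

Ratio = 3491 / 2306 ≈ 1.514.
Distances: 4:3 1.333 (Δ 0.181); root-2 1.414 (Δ 0.100); 3:2 1.500 (Δ 0.014); golden ratio 1.618 (Δ 0.104).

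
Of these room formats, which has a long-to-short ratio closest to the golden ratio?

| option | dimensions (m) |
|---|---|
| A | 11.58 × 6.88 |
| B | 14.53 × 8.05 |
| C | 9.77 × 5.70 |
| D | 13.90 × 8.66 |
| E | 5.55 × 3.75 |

D

Ratios (long/short): A ≈ 1.683; B ≈ 1.805; C ≈ 1.714; D ≈ 1.605; E ≈ 1.480.
golden ratio ≈ 1.618; option D is nearest (Δ 0.013).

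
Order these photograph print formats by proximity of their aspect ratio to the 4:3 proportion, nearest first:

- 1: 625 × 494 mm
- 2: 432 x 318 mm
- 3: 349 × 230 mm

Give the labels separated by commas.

Ratios: 1 = 625 / 494 ≈ 1.265; 2 = 432 / 318 ≈ 1.358; 3 = 349 / 230 ≈ 1.517.
|Δ from 1.333|: 1 0.068; 2 0.025; 3 0.184.

2, 1, 3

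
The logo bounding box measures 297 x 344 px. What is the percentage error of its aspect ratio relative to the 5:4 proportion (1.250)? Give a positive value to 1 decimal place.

7.3%

Ratio = 344 / 297 ≈ 1.1582.
Ideal 5:4 = 1.2500. |1.1582 − 1.2500| / 1.2500 ≈ 7.34% → 7.3%.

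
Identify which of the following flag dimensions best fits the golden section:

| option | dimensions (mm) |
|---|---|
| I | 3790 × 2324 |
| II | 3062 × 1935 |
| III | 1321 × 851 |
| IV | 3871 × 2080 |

Target golden ratio ≈ 1.618.
I: 1.631 (Δ0.013)  II: 1.582 (Δ0.036)  III: 1.552 (Δ0.066)  IV: 1.861 (Δ0.243)

I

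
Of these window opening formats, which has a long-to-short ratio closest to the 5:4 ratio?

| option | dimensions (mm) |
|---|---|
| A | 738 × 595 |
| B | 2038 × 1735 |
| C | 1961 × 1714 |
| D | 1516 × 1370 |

Target 5:4 ≈ 1.250.
A: 1.240 (Δ0.010)  B: 1.175 (Δ0.075)  C: 1.144 (Δ0.106)  D: 1.107 (Δ0.143)

A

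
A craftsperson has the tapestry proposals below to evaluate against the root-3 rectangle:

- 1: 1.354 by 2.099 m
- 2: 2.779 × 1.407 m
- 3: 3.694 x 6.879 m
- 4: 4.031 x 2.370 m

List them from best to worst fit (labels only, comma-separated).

4, 3, 1, 2

1: 2.099/1.354 ≈ 1.550 → |1.550 − 1.732| = 0.182
2: 2.779/1.407 ≈ 1.975 → |1.975 − 1.732| = 0.243
3: 6.879/3.694 ≈ 1.862 → |1.862 − 1.732| = 0.130
4: 4.031/2.370 ≈ 1.701 → |1.701 − 1.732| = 0.031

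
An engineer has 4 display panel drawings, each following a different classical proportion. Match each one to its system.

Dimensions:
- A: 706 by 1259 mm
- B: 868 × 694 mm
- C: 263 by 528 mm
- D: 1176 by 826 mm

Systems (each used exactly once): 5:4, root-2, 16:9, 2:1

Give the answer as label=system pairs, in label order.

A=16:9, B=5:4, C=2:1, D=root-2

Ratios: A ≈ 1.783; B ≈ 1.251; C ≈ 2.008; D ≈ 1.424.
Targets: 5:4 ≈ 1.250; root-2 ≈ 1.414; 16:9 ≈ 1.778; 2:1 ≈ 2.000.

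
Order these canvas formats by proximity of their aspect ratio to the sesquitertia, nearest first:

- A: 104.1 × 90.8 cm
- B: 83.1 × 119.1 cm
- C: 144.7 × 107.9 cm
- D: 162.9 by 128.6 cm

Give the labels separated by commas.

Ratios: A = 104.1 / 90.8 ≈ 1.146; B = 119.1 / 83.1 ≈ 1.433; C = 144.7 / 107.9 ≈ 1.341; D = 162.9 / 128.6 ≈ 1.267.
|Δ from 1.333|: A 0.187; B 0.100; C 0.008; D 0.066.

C, D, B, A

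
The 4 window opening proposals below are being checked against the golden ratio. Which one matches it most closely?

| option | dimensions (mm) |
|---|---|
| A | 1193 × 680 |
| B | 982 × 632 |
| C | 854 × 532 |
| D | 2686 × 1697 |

C

Target golden ratio ≈ 1.618.
A: 1.754 (Δ0.136)  B: 1.554 (Δ0.064)  C: 1.605 (Δ0.013)  D: 1.583 (Δ0.035)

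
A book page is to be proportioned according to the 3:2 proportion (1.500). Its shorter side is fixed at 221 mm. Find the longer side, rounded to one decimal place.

331.5 mm

3:2 = 1.50000.
Longer side = 221 × 1.50000 ≈ 331.500 → 331.5 mm.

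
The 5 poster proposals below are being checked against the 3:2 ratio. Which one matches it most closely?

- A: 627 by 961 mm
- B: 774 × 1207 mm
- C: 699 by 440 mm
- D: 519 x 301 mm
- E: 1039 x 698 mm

E

Ratios (long/short): A ≈ 1.533; B ≈ 1.559; C ≈ 1.589; D ≈ 1.724; E ≈ 1.489.
3:2 ≈ 1.500; option E is nearest (Δ 0.011).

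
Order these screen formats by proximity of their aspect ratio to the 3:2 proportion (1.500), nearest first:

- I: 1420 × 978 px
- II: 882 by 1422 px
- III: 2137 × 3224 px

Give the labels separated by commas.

Ratios: I = 1420 / 978 ≈ 1.452; II = 1422 / 882 ≈ 1.612; III = 3224 / 2137 ≈ 1.509.
|Δ from 1.500|: I 0.048; II 0.112; III 0.009.

III, I, II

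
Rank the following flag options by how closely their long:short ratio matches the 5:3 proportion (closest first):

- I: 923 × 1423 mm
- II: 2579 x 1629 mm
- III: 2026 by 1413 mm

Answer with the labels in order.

II, I, III

I: 1423/923 ≈ 1.542 → |1.542 − 1.667| = 0.125
II: 2579/1629 ≈ 1.583 → |1.583 − 1.667| = 0.084
III: 2026/1413 ≈ 1.434 → |1.434 − 1.667| = 0.233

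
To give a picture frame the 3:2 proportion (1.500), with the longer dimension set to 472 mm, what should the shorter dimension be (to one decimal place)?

314.7 mm

3:2 = 1.50000.
Shorter side = 472 ÷ 1.50000 ≈ 314.667 → 314.7 mm.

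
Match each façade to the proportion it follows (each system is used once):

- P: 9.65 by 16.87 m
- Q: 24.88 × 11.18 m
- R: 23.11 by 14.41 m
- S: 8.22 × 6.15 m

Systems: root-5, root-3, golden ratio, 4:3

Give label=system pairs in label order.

P = 16.87/9.65 ≈ 1.748 → root-3 (1.732)
Q = 24.88/11.18 ≈ 2.225 → root-5 (2.236)
R = 23.11/14.41 ≈ 1.604 → golden ratio (1.618)
S = 8.22/6.15 ≈ 1.337 → 4:3 (1.333)

P=root-3, Q=root-5, R=golden ratio, S=4:3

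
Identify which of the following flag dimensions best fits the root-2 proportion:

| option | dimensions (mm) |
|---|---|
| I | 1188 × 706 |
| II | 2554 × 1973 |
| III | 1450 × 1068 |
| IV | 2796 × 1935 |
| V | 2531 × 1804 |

V

Target root-2 ≈ 1.414.
I: 1.683 (Δ0.269)  II: 1.294 (Δ0.120)  III: 1.358 (Δ0.056)  IV: 1.445 (Δ0.031)  V: 1.403 (Δ0.011)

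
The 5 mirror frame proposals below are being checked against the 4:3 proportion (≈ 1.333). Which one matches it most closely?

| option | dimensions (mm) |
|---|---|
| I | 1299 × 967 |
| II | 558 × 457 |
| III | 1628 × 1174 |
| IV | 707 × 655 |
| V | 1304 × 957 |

I

Ratios (long/short): I ≈ 1.343; II ≈ 1.221; III ≈ 1.387; IV ≈ 1.079; V ≈ 1.363.
4:3 ≈ 1.333; option I is nearest (Δ 0.010).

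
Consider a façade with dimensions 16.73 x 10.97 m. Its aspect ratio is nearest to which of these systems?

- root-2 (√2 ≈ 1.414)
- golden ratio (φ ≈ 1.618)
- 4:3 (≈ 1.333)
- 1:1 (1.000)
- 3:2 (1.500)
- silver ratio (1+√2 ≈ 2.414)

3:2

Ratio = 16.73 / 10.97 ≈ 1.525.
Distances: root-2 1.414 (Δ 0.111); golden ratio 1.618 (Δ 0.093); 4:3 1.333 (Δ 0.192); 1:1 1.000 (Δ 0.525); 3:2 1.500 (Δ 0.025); silver ratio 2.414 (Δ 0.889).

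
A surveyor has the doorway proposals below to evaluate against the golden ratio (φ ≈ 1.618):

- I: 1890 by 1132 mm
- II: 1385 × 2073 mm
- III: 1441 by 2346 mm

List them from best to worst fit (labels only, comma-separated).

Ratios: I = 1890 / 1132 ≈ 1.670; II = 2073 / 1385 ≈ 1.497; III = 2346 / 1441 ≈ 1.628.
|Δ from 1.618|: I 0.052; II 0.121; III 0.010.

III, I, II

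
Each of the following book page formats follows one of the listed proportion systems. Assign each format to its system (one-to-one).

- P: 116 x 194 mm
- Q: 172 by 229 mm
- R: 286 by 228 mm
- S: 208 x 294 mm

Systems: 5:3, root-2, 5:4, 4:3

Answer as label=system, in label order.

P=5:3, Q=4:3, R=5:4, S=root-2

Ratios: P ≈ 1.672; Q ≈ 1.331; R ≈ 1.254; S ≈ 1.413.
Targets: 5:3 ≈ 1.667; root-2 ≈ 1.414; 5:4 ≈ 1.250; 4:3 ≈ 1.333.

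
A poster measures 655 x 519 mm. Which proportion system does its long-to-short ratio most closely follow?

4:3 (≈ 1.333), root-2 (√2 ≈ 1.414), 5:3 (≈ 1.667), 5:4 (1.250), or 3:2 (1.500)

Ratio = 655 / 519 ≈ 1.262.
Distances: 4:3 1.333 (Δ 0.071); root-2 1.414 (Δ 0.152); 5:3 1.667 (Δ 0.405); 5:4 1.250 (Δ 0.012); 3:2 1.500 (Δ 0.238).

5:4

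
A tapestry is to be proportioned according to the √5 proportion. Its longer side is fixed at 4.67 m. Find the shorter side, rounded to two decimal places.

root-5 ≈ 2.23607.
Shorter side = 4.67 ÷ 2.23607 ≈ 2.0885 → 2.09 m.

2.09 m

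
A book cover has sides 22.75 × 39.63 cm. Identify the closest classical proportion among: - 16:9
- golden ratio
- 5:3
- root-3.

root-3

Ratio = 39.63 / 22.75 ≈ 1.742.
Distances: 16:9 1.778 (Δ 0.036); golden ratio 1.618 (Δ 0.124); 5:3 1.667 (Δ 0.075); root-3 1.732 (Δ 0.010).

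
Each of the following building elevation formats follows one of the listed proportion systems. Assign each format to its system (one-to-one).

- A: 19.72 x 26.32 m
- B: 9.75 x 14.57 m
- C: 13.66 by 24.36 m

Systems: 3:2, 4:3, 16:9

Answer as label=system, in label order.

A=4:3, B=3:2, C=16:9

A = 26.32/19.72 ≈ 1.335 → 4:3 (1.333)
B = 14.57/9.75 ≈ 1.494 → 3:2 (1.500)
C = 24.36/13.66 ≈ 1.783 → 16:9 (1.778)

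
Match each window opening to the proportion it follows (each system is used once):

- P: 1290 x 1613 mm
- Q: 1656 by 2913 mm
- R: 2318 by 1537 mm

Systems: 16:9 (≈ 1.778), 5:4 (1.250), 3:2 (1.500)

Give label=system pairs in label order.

P = 1613/1290 ≈ 1.250 → 5:4 (1.250)
Q = 2913/1656 ≈ 1.759 → 16:9 (1.778)
R = 2318/1537 ≈ 1.508 → 3:2 (1.500)

P=5:4, Q=16:9, R=3:2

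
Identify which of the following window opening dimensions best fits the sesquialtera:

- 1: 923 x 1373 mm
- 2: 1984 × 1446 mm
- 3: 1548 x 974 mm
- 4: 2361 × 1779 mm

Ratios (long/short): 1 ≈ 1.488; 2 ≈ 1.372; 3 ≈ 1.589; 4 ≈ 1.327.
3:2 ≈ 1.500; option 1 is nearest (Δ 0.012).

1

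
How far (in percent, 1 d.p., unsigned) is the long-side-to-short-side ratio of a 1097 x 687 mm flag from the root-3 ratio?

Ratio = 1097 / 687 ≈ 1.5968.
Ideal root-3 ≈ 1.7321. |1.5968 − 1.7321| / 1.7321 ≈ 7.81% → 7.8%.

7.8%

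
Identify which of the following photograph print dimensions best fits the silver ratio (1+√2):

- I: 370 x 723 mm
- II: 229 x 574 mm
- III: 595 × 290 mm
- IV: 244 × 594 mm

IV

Target silver ratio ≈ 2.414.
I: 1.954 (Δ0.460)  II: 2.507 (Δ0.093)  III: 2.052 (Δ0.362)  IV: 2.434 (Δ0.020)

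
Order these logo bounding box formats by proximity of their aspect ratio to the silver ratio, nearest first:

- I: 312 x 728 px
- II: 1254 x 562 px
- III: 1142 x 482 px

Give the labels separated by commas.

III, I, II

Ratios: I = 728 / 312 ≈ 2.333; II = 1254 / 562 ≈ 2.231; III = 1142 / 482 ≈ 2.369.
|Δ from 2.414|: I 0.081; II 0.183; III 0.045.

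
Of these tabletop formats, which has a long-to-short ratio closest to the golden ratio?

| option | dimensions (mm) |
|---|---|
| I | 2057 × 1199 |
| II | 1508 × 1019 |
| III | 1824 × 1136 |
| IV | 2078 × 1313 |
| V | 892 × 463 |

III

Ratios (long/short): I ≈ 1.716; II ≈ 1.480; III ≈ 1.606; IV ≈ 1.583; V ≈ 1.927.
golden ratio ≈ 1.618; option III is nearest (Δ 0.012).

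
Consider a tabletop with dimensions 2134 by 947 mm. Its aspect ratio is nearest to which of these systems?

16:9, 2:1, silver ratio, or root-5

Ratio = 2134 / 947 ≈ 2.253.
Distances: 16:9 1.778 (Δ 0.475); 2:1 2.000 (Δ 0.253); silver ratio 2.414 (Δ 0.161); root-5 2.236 (Δ 0.017).

root-5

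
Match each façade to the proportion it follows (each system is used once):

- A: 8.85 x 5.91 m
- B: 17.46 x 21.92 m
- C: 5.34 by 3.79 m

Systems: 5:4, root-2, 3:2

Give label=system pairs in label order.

A=3:2, B=5:4, C=root-2

A = 8.85/5.91 ≈ 1.497 → 3:2 (1.500)
B = 21.92/17.46 ≈ 1.255 → 5:4 (1.250)
C = 5.34/3.79 ≈ 1.409 → root-2 (1.414)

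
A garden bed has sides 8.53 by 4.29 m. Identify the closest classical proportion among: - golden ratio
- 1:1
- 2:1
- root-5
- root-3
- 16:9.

2:1

8.53/4.29 ≈ 1.988. Nearest candidates are 2:1 (2.000, off by 0.012) and 16:9 (1.778, off by 0.210).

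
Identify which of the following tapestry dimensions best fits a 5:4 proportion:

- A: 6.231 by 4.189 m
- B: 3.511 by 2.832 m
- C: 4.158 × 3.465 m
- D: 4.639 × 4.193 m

B

Ratios (long/short): A ≈ 1.487; B ≈ 1.240; C ≈ 1.200; D ≈ 1.106.
5:4 ≈ 1.250; option B is nearest (Δ 0.010).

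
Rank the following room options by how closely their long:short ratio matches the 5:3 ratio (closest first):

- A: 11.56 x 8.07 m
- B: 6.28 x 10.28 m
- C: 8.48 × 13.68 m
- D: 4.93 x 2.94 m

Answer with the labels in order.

D, B, C, A

A: 11.56/8.07 ≈ 1.432 → |1.432 − 1.667| = 0.235
B: 10.28/6.28 ≈ 1.637 → |1.637 − 1.667| = 0.030
C: 13.68/8.48 ≈ 1.613 → |1.613 − 1.667| = 0.054
D: 4.93/2.94 ≈ 1.677 → |1.677 − 1.667| = 0.010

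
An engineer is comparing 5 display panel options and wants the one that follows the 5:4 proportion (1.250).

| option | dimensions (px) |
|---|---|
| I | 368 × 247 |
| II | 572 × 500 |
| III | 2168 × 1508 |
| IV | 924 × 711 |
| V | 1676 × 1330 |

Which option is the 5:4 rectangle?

V

Target 5:4 ≈ 1.250.
I: 1.490 (Δ0.240)  II: 1.144 (Δ0.106)  III: 1.438 (Δ0.188)  IV: 1.300 (Δ0.050)  V: 1.260 (Δ0.010)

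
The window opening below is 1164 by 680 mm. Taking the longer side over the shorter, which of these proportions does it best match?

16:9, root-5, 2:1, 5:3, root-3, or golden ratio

root-3

1164/680 ≈ 1.712. Nearest candidates are root-3 (1.732, off by 0.020) and 5:3 (1.667, off by 0.045).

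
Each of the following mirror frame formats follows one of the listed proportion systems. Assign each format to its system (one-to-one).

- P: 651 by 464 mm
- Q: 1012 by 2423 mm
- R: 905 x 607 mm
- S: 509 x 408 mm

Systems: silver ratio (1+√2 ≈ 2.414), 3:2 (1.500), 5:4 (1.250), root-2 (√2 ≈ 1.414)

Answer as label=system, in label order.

P=root-2, Q=silver ratio, R=3:2, S=5:4

P = 651/464 ≈ 1.403 → root-2 (1.414)
Q = 2423/1012 ≈ 2.394 → silver ratio (2.414)
R = 905/607 ≈ 1.491 → 3:2 (1.500)
S = 509/408 ≈ 1.248 → 5:4 (1.250)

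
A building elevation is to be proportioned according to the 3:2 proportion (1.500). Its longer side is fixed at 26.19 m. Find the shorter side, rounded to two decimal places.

17.46 m

3:2 = 1.50000.
Shorter side = 26.19 ÷ 1.50000 ≈ 17.4600 → 17.46 m.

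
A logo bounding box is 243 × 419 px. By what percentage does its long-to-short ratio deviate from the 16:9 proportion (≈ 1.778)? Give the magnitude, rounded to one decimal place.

3.0%

Ratio = 419 / 243 ≈ 1.7243.
Ideal 16:9 ≈ 1.7778. |1.7243 − 1.7778| / 1.7778 ≈ 3.01% → 3.0%.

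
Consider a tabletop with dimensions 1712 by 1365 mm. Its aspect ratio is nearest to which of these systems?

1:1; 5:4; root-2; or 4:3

5:4

1712/1365 ≈ 1.254. Nearest candidates are 5:4 (1.250, off by 0.004) and 4:3 (1.333, off by 0.079).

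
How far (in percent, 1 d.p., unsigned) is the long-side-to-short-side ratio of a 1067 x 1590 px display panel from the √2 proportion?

5.4%

Ratio = 1590 / 1067 ≈ 1.4902.
Ideal root-2 ≈ 1.4142. |1.4902 − 1.4142| / 1.4142 ≈ 5.37% → 5.4%.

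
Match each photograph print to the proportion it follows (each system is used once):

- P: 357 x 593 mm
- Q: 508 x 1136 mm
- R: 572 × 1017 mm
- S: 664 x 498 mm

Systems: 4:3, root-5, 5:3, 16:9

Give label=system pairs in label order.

P = 593/357 ≈ 1.661 → 5:3 (1.667)
Q = 1136/508 ≈ 2.236 → root-5 (2.236)
R = 1017/572 ≈ 1.778 → 16:9 (1.778)
S = 664/498 ≈ 1.333 → 4:3 (1.333)

P=5:3, Q=root-5, R=16:9, S=4:3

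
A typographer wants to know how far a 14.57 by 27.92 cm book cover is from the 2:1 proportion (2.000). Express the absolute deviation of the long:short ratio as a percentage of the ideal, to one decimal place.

Ratio = 27.92 / 14.57 ≈ 1.9163.
Ideal 2:1 = 2.0000. |1.9163 − 2.0000| / 2.0000 ≈ 4.19% → 4.2%.

4.2%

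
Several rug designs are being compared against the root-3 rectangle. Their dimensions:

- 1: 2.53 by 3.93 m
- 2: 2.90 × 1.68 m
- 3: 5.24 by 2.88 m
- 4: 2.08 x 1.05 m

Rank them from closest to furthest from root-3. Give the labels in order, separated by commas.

1: 3.93/2.53 ≈ 1.553 → |1.553 − 1.732| = 0.179
2: 2.90/1.68 ≈ 1.726 → |1.726 − 1.732| = 0.006
3: 5.24/2.88 ≈ 1.819 → |1.819 − 1.732| = 0.087
4: 2.08/1.05 ≈ 1.981 → |1.981 − 1.732| = 0.249

2, 3, 1, 4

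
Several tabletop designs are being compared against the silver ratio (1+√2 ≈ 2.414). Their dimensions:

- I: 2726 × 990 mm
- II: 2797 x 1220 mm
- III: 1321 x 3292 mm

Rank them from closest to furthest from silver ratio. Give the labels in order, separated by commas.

III, II, I

I: 2726/990 ≈ 2.754 → |2.754 − 2.414| = 0.340
II: 2797/1220 ≈ 2.293 → |2.293 − 2.414| = 0.121
III: 3292/1321 ≈ 2.492 → |2.492 − 2.414| = 0.078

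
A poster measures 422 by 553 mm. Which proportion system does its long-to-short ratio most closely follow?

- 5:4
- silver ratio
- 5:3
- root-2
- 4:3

Ratio = 553 / 422 ≈ 1.310.
Distances: 5:4 1.250 (Δ 0.060); silver ratio 2.414 (Δ 1.104); 5:3 1.667 (Δ 0.357); root-2 1.414 (Δ 0.104); 4:3 1.333 (Δ 0.023).

4:3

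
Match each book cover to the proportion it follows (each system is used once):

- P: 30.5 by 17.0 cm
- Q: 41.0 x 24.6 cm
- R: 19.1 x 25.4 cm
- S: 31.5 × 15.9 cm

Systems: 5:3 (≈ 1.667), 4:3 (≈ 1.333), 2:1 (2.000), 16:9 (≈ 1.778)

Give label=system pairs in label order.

P=16:9, Q=5:3, R=4:3, S=2:1

Ratios: P ≈ 1.794; Q ≈ 1.667; R ≈ 1.330; S ≈ 1.981.
Targets: 5:3 ≈ 1.667; 4:3 ≈ 1.333; 2:1 ≈ 2.000; 16:9 ≈ 1.778.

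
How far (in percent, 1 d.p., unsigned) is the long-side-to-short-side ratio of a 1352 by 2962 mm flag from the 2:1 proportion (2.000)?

Ratio = 2962 / 1352 ≈ 2.1908.
Ideal 2:1 = 2.0000. |2.1908 − 2.0000| / 2.0000 ≈ 9.54% → 9.5%.

9.5%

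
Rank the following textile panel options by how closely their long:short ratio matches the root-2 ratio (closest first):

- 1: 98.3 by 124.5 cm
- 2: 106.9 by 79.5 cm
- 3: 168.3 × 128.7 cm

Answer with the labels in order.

2, 3, 1

Ratios: 1 = 124.5 / 98.3 ≈ 1.267; 2 = 106.9 / 79.5 ≈ 1.345; 3 = 168.3 / 128.7 ≈ 1.308.
|Δ from 1.414|: 1 0.147; 2 0.069; 3 0.106.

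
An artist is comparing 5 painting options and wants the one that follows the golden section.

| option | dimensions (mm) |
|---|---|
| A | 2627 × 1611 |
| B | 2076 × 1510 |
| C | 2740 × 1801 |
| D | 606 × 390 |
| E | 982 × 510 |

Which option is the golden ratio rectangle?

Target golden ratio ≈ 1.618.
A: 1.631 (Δ0.013)  B: 1.375 (Δ0.243)  C: 1.521 (Δ0.097)  D: 1.554 (Δ0.064)  E: 1.925 (Δ0.307)

A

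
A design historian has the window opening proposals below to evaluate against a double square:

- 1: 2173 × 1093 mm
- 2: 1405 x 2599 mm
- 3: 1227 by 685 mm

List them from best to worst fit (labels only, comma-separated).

1, 2, 3

Ratios: 1 = 2173 / 1093 ≈ 1.988; 2 = 2599 / 1405 ≈ 1.850; 3 = 1227 / 685 ≈ 1.791.
|Δ from 2.000|: 1 0.012; 2 0.150; 3 0.209.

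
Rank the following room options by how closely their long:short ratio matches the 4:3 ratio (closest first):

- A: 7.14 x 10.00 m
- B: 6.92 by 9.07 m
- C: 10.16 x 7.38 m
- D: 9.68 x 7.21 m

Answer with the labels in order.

Ratios: A = 10.00 / 7.14 ≈ 1.401; B = 9.07 / 6.92 ≈ 1.311; C = 10.16 / 7.38 ≈ 1.377; D = 9.68 / 7.21 ≈ 1.343.
|Δ from 1.333|: A 0.068; B 0.022; C 0.044; D 0.010.

D, B, C, A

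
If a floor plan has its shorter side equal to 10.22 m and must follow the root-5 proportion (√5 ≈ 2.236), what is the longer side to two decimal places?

22.85 m

root-5 ≈ 2.23607.
Longer side = 10.22 × 2.23607 ≈ 22.8526 → 22.85 m.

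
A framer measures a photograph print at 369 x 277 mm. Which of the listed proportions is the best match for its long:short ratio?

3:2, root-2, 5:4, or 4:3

4:3

369/277 ≈ 1.332. Nearest candidates are 4:3 (1.333, off by 0.001) and root-2 (1.414, off by 0.082).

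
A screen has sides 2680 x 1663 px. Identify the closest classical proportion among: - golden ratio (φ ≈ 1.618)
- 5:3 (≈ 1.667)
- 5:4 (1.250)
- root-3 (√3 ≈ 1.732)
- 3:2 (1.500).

2680/1663 ≈ 1.612. Nearest candidates are golden ratio (1.618, off by 0.006) and 5:3 (1.667, off by 0.055).

golden ratio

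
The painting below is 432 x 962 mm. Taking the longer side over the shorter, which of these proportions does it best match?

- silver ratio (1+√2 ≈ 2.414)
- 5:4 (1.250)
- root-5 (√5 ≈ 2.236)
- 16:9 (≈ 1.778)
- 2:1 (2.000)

root-5

962/432 ≈ 2.227. Nearest candidates are root-5 (2.236, off by 0.009) and silver ratio (2.414, off by 0.187).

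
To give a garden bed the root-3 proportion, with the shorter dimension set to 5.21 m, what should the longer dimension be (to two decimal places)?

9.02 m

root-3 ≈ 1.73205.
Longer side = 5.21 × 1.73205 ≈ 9.0240 → 9.02 m.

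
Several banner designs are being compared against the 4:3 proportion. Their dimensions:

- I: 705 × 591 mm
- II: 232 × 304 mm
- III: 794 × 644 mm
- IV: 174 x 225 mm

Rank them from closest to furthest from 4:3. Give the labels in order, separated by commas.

Ratios: I = 705 / 591 ≈ 1.193; II = 304 / 232 ≈ 1.310; III = 794 / 644 ≈ 1.233; IV = 225 / 174 ≈ 1.293.
|Δ from 1.333|: I 0.140; II 0.023; III 0.100; IV 0.040.

II, IV, III, I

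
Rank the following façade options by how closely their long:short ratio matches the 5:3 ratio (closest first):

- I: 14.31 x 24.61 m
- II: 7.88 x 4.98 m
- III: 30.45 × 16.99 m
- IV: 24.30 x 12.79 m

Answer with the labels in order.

I: 24.61/14.31 ≈ 1.720 → |1.720 − 1.667| = 0.053
II: 7.88/4.98 ≈ 1.582 → |1.582 − 1.667| = 0.085
III: 30.45/16.99 ≈ 1.792 → |1.792 − 1.667| = 0.125
IV: 24.30/12.79 ≈ 1.900 → |1.900 − 1.667| = 0.233

I, II, III, IV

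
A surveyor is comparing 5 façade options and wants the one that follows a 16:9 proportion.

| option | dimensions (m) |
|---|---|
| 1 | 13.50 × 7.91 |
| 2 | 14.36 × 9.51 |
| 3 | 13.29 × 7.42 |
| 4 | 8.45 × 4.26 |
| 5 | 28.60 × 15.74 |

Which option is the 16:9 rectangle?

Ratios (long/short): 1 ≈ 1.707; 2 ≈ 1.510; 3 ≈ 1.791; 4 ≈ 1.984; 5 ≈ 1.817.
16:9 ≈ 1.778; option 3 is nearest (Δ 0.013).

3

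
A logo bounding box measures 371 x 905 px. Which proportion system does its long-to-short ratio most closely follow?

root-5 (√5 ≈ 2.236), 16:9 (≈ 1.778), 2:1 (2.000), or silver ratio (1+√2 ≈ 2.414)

Ratio = 905 / 371 ≈ 2.439.
Distances: root-5 2.236 (Δ 0.203); 16:9 1.778 (Δ 0.661); 2:1 2.000 (Δ 0.439); silver ratio 2.414 (Δ 0.025).

silver ratio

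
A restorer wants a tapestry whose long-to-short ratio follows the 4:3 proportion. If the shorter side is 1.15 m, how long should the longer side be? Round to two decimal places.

1.53 m

4:3 ≈ 1.33333.
Longer side = 1.15 × 1.33333 ≈ 1.5333 → 1.53 m.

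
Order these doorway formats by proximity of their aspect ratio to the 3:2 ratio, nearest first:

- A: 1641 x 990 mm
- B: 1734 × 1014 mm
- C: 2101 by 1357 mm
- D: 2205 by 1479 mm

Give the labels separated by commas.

D, C, A, B

A: 1641/990 ≈ 1.658 → |1.658 − 1.500| = 0.158
B: 1734/1014 ≈ 1.710 → |1.710 − 1.500| = 0.210
C: 2101/1357 ≈ 1.548 → |1.548 − 1.500| = 0.048
D: 2205/1479 ≈ 1.491 → |1.491 − 1.500| = 0.009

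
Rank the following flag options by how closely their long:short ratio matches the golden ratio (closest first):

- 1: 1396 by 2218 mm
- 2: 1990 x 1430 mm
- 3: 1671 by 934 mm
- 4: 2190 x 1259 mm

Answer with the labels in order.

1, 4, 3, 2

Ratios: 1 = 2218 / 1396 ≈ 1.589; 2 = 1990 / 1430 ≈ 1.392; 3 = 1671 / 934 ≈ 1.789; 4 = 2190 / 1259 ≈ 1.739.
|Δ from 1.618|: 1 0.029; 2 0.226; 3 0.171; 4 0.121.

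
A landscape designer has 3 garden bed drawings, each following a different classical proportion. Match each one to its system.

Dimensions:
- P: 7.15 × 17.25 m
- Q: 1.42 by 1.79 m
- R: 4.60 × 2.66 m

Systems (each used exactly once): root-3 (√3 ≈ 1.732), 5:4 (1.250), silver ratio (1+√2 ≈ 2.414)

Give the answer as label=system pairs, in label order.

Ratios: P ≈ 2.413; Q ≈ 1.261; R ≈ 1.729.
Targets: root-3 ≈ 1.732; 5:4 ≈ 1.250; silver ratio ≈ 2.414.

P=silver ratio, Q=5:4, R=root-3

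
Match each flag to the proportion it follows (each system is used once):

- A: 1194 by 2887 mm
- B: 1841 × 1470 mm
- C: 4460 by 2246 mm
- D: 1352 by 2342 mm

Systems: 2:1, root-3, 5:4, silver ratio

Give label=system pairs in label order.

A = 2887/1194 ≈ 2.418 → silver ratio (2.414)
B = 1841/1470 ≈ 1.252 → 5:4 (1.250)
C = 4460/2246 ≈ 1.986 → 2:1 (2.000)
D = 2342/1352 ≈ 1.732 → root-3 (1.732)

A=silver ratio, B=5:4, C=2:1, D=root-3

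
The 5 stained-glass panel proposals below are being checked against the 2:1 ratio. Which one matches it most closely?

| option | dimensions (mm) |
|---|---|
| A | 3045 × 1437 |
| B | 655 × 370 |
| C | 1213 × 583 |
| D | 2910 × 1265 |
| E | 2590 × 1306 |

Target 2:1 ≈ 2.000.
A: 2.119 (Δ0.119)  B: 1.770 (Δ0.230)  C: 2.081 (Δ0.081)  D: 2.300 (Δ0.300)  E: 1.983 (Δ0.017)

E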